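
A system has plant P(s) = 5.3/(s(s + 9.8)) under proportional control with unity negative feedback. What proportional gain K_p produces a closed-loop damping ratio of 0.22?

Closed-loop characteristic equation: s² + 9.8s + K_p·5.3 = 0.
So ω_n = √(5.3K_p) and 2ζω_n = 9.8, giving ζ = 9.8/(2√(5.3K_p)).
Setting ζ = 0.22: √(5.3K_p) = 9.8/(2·0.22) = 22.27, so K_p = 496.1/5.3 = 93.6.

K_p = 93.6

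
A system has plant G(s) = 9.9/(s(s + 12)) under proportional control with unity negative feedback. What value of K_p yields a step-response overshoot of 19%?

From %OS = 100·exp(−πζ/√(1−ζ²)) = 19%, ζ = −ln(0.19)/√(π²+ln²(0.19)) = 0.4673.
Characteristic equation s² + 12s + 9.9K_p = 0 gives ζ = 12/(2√(9.9K_p)).
Setting ζ = 0.4673: √(9.9K_p) = 12/(2·0.4673) = 12.84, so K_p = 164.8/9.9 = 16.6.

K_p = 16.6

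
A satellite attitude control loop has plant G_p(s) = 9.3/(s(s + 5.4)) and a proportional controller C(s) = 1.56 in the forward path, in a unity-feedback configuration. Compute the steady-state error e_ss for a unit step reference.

The open loop C(s)G_p(s) has a pole at the origin (type 1), so the static position error constant is infinite and e_ss = 1/(1+∞) = 0.

0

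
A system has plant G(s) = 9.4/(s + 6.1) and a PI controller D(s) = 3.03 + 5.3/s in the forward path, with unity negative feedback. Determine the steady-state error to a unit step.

The open loop D(s)G(s) has a pole at the origin (type 1), so the static position error constant is infinite and e_ss = 1/(1+∞) = 0.

0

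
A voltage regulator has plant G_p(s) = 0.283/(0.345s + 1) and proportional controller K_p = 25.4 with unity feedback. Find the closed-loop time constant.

τ = 0.0421 s

Closed loop: T(s) = K_p·G_p/(1+K_p·G_p) = 7.188/(0.345s + 1 + 7.188), with pole at s = −(1 + 7.188)/0.345 = −23.73.
Closed-loop time constant τ = 1/23.73 = 0.0421 s.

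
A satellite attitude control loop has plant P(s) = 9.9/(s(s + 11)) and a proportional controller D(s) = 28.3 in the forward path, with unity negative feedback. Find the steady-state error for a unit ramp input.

The loop has one pole at the origin (type 1). Velocity error constant K_v = lim_{s→0} s·D(s)P(s) = 28.3·9.9/11 = 25.47.
Steady-state error to a unit ramp: e_ss = 1/K_v = 0.0393.

0.0393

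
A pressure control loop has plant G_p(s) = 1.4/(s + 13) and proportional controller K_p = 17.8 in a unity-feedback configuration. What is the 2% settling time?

Closed-loop transfer function: T(s) = K_p·G_p(s)/(1 + K_p·G_p(s)) = 24.92/(s + 13 + 24.92) = 24.92/(s + 37.92).
Time constant τ = 1/37.92 = 0.02637 s, so the 2% settling time is about 4τ = 0.105 s.

T_s ≈ 0.105 s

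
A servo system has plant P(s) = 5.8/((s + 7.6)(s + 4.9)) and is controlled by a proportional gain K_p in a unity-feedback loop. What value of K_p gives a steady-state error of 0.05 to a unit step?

For a type-0 loop with proportional control, e_ss = 1/(1 + K_p·P(0)).
P(0) = 0.1557. Require 1/(1 + K_p·0.1557) = 0.05, so 1 + 0.1557·K_p = 20.
K_p = (20 − 1)/0.1557 = 122.

K_p = 122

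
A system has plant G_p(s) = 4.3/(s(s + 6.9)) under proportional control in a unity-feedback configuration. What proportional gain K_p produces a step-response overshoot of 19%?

From %OS = 100·exp(−πζ/√(1−ζ²)) = 19%, ζ = −ln(0.19)/√(π²+ln²(0.19)) = 0.4673.
Characteristic equation s² + 6.9s + 4.3K_p = 0 gives ζ = 6.9/(2√(4.3K_p)).
Setting ζ = 0.4673: √(4.3K_p) = 6.9/(2·0.4673) = 7.382, so K_p = 54.5/4.3 = 12.7.

K_p = 12.7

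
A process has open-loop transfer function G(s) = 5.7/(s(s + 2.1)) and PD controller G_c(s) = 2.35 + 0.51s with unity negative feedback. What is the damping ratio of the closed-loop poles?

ζ = 0.684

Forward path: (2.35 + 0.51s)·5.7/(s(s+2.1)). The closed-loop characteristic equation is s² + (2.1 + 5.7·0.51)s + 5.7·2.35 = 0.
That is s² + 5.007s + 13.4 = 0, so ω_n = 3.66 rad/s and ζ = 5.007/(2·3.66) = 0.684.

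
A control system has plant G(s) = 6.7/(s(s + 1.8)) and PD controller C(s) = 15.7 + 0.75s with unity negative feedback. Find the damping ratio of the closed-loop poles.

Forward path: (15.7 + 0.75s)·6.7/(s(s+1.8)). The closed-loop characteristic equation is s² + (1.8 + 6.7·0.75)s + 6.7·15.7 = 0.
That is s² + 6.825s + 105.2 = 0, so ω_n = 10.26 rad/s and ζ = 6.825/(2·10.26) = 0.3327.

ζ = 0.333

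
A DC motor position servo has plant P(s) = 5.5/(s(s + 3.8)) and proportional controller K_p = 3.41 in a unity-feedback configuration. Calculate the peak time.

Closed-loop characteristic equation: s² + 3.8s + 18.76 = 0, so ω_n = 4.331 rad/s and ζ = 3.8/(2·4.331) = 0.4387.
Damped frequency ω_d = ω_n√(1−ζ²) = 3.892 rad/s, so peak time T_p = π/ω_d = 0.807 s.

T_p = 0.807 s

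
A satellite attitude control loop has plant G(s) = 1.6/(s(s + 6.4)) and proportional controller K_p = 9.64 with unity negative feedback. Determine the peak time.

Closed-loop characteristic equation: s² + 6.4s + 15.42 = 0, so ω_n = 3.927 rad/s and ζ = 6.4/(2·3.927) = 0.8148.
Damped frequency ω_d = ω_n√(1−ζ²) = 2.277 rad/s, so peak time T_p = π/ω_d = 1.38 s.

T_p = 1.38 s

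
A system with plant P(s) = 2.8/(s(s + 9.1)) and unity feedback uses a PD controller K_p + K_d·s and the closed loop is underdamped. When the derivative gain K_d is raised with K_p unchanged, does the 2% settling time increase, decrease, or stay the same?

Characteristic equation s² + (9.1 + 2.8K_d)s + 2.8K_p = 0: raising K_d increases ζω_n = (9.1+2.8K_d)/2 while the loop stays underdamped, so T_s ≈ 4/(ζω_n) decreases.

decrease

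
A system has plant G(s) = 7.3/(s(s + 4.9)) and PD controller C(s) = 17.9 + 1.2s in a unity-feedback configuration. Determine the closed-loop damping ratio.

Forward path: (17.9 + 1.2s)·7.3/(s(s+4.9)). The closed-loop characteristic equation is s² + (4.9 + 7.3·1.2)s + 7.3·17.9 = 0.
That is s² + 13.66s + 130.7 = 0, so ω_n = 11.43 rad/s and ζ = 13.66/(2·11.43) = 0.5975.

ζ = 0.597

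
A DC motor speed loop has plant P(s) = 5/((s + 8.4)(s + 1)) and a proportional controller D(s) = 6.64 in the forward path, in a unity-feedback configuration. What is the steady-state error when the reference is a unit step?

The loop is type 0. Static position error constant K_pos = D(0)·P(0) = 6.64·0.5952 = 3.952.
Steady-state error to a unit step: e_ss = 1/(1+K_pos) = 1/4.952 = 0.202.

0.202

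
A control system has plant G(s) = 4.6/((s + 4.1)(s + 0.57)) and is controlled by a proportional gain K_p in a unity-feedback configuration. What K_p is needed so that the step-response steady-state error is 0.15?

The loop is type 0, so e_ss(step) = 1/(1 + K_pos) with K_pos = K_p·G(0).
G(0) = 1.968. Require 1/(1 + K_p·1.968) = 0.15, so 1 + 1.968·K_p = 6.667.
K_p = (6.667 − 1)/1.968 = 2.88.

K_p = 2.88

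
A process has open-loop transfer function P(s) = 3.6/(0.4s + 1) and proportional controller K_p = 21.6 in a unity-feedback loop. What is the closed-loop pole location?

Closed loop: T(s) = K_p·P/(1+K_p·P) = 77.76/(0.4s + 1 + 77.76), with pole at s = −(1 + 77.76)/0.4 = −196.9.

s = -196.9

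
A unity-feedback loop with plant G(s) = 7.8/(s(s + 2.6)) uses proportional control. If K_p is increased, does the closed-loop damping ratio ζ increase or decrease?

decrease

ζ = 2.6/(2√(7.8K_p)); increasing K_p raises the denominator, so ζ falls.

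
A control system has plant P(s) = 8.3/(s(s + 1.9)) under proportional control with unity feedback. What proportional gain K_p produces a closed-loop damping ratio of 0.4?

K_p = 0.68

Closed-loop characteristic equation: s² + 1.9s + K_p·8.3 = 0.
So ω_n = √(8.3K_p) and 2ζω_n = 1.9, giving ζ = 1.9/(2√(8.3K_p)).
Setting ζ = 0.4: √(8.3K_p) = 1.9/(2·0.4) = 2.375, so K_p = 5.641/8.3 = 0.68.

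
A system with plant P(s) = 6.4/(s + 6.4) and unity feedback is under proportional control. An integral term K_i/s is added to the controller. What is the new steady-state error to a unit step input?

Adding integral action puts a pole at s = 0 in the forward path, raising the system type to 1; a type-1 loop has zero steady-state error to a step.

0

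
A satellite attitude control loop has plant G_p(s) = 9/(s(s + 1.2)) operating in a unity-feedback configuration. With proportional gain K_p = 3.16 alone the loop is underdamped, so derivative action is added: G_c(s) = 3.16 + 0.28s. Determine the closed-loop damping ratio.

Forward path: (3.16 + 0.28s)·9/(s(s+1.2)). The closed-loop characteristic equation is s² + (1.2 + 9·0.28)s + 9·3.16 = 0.
That is s² + 3.72s + 28.44 = 0, so ω_n = 5.333 rad/s and ζ = 3.72/(2·5.333) = 0.3488.

ζ = 0.349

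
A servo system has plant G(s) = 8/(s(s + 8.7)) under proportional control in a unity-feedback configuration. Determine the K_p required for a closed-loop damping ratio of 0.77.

Closed-loop characteristic equation: s² + 8.7s + K_p·8 = 0.
So ω_n = √(8K_p) and 2ζω_n = 8.7, giving ζ = 8.7/(2√(8K_p)).
Setting ζ = 0.77: √(8K_p) = 8.7/(2·0.77) = 5.649, so K_p = 31.92/8 = 3.99.

K_p = 3.99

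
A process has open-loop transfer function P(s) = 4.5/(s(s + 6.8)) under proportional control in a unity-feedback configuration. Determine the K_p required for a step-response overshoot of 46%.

K_p = 44.6

From %OS = 100·exp(−πζ/√(1−ζ²)) = 46%, ζ = −ln(0.46)/√(π²+ln²(0.46)) = 0.24.
Characteristic equation s² + 6.8s + 4.5K_p = 0 gives ζ = 6.8/(2√(4.5K_p)).
Setting ζ = 0.24: √(4.5K_p) = 6.8/(2·0.24) = 14.17, so K_p = 200.8/4.5 = 44.6.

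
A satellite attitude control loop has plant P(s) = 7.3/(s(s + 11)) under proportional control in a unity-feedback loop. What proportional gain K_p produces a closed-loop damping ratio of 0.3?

Closed-loop characteristic equation: s² + 11s + K_p·7.3 = 0.
So ω_n = √(7.3K_p) and 2ζω_n = 11, giving ζ = 11/(2√(7.3K_p)).
Setting ζ = 0.3: √(7.3K_p) = 11/(2·0.3) = 18.33, so K_p = 336.1/7.3 = 46.

K_p = 46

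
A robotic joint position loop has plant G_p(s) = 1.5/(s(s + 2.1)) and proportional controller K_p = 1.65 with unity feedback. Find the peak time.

T_p = 2.68 s

The closed-loop denominator s² + 2.1s + 2.475 gives ω_n = √2.475 = 1.573 and ζ = 2.1/(2ω_n) = 0.6674.
Damped frequency ω_d = ω_n√(1−ζ²) = 1.172 rad/s, so peak time T_p = π/ω_d = 2.68 s.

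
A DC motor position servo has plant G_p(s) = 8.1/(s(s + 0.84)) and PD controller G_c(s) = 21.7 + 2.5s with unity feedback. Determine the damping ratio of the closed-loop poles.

ζ = 0.795

Forward path: (21.7 + 2.5s)·8.1/(s(s+0.84)). The closed-loop characteristic equation is s² + (0.84 + 8.1·2.5)s + 8.1·21.7 = 0.
That is s² + 21.09s + 175.8 = 0, so ω_n = 13.26 rad/s and ζ = 21.09/(2·13.26) = 0.7954.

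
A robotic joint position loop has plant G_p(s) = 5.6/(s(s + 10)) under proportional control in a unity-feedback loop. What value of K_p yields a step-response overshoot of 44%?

From %OS = 100·exp(−πζ/√(1−ζ²)) = 44%, ζ = −ln(0.44)/√(π²+ln²(0.44)) = 0.2528.
Characteristic equation s² + 10s + 5.6K_p = 0 gives ζ = 10/(2√(5.6K_p)).
Setting ζ = 0.2528: √(5.6K_p) = 10/(2·0.2528) = 19.78, so K_p = 391.1/5.6 = 69.8.

K_p = 69.8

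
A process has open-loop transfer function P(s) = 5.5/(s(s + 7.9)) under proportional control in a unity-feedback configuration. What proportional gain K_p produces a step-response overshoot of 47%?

From %OS = 100·exp(−πζ/√(1−ζ²)) = 47%, ζ = −ln(0.47)/√(π²+ln²(0.47)) = 0.2337.
Characteristic equation s² + 7.9s + 5.5K_p = 0 gives ζ = 7.9/(2√(5.5K_p)).
Setting ζ = 0.2337: √(5.5K_p) = 7.9/(2·0.2337) = 16.9, so K_p = 285.7/5.5 = 52.

K_p = 52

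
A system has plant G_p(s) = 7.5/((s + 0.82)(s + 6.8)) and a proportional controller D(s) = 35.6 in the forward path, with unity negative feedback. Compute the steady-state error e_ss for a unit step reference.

The loop is type 0. Static position error constant K_pos = D(0)·G_p(0) = 35.6·1.345 = 47.88.
Steady-state error to a unit step: e_ss = 1/(1+K_pos) = 1/48.88 = 0.0205.

0.0205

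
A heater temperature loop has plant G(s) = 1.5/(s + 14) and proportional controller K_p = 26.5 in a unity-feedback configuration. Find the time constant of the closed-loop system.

Closed-loop transfer function: T(s) = K_p·G(s)/(1 + K_p·G(s)) = 39.75/(s + 14 + 39.75) = 39.75/(s + 53.75).
Time constant τ = 1/53.75 = 0.0186 s.

τ = 0.0186 s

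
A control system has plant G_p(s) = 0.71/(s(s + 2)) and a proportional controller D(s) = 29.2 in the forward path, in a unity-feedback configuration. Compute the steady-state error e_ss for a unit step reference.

The open loop D(s)G_p(s) has a pole at the origin (type 1), so the static position error constant is infinite and e_ss = 1/(1+∞) = 0.

0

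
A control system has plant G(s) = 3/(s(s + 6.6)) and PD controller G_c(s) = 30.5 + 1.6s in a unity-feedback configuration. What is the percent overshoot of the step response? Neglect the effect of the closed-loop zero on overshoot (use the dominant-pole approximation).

Forward path: (30.5 + 1.6s)·3/(s(s+6.6)). The closed-loop characteristic equation is s² + (6.6 + 3·1.6)s + 3·30.5 = 0.
That is s² + 11.4s + 91.5 = 0, so ω_n = 9.566 rad/s and ζ = 11.4/(2·9.566) = 0.5959.
%OS = 100·exp(−πζ/√(1−ζ²)) = 9.72%.

9.72%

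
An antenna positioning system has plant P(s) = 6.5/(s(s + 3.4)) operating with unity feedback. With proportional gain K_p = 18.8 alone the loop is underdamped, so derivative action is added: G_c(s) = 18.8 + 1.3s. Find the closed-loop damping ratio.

ζ = 0.536

Forward path: (18.8 + 1.3s)·6.5/(s(s+3.4)). The closed-loop characteristic equation is s² + (3.4 + 6.5·1.3)s + 6.5·18.8 = 0.
That is s² + 11.85s + 122.2 = 0, so ω_n = 11.05 rad/s and ζ = 11.85/(2·11.05) = 0.536.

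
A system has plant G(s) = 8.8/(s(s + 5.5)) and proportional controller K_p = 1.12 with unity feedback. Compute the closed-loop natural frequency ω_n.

1 + K_p·G(s) = 0 gives s² + 5.5s + 9.856 = 0.
So ω_n² = 9.856 ⇒ ω_n = 3.139 rad/s, and ζ = 5.5/(2ω_n) = 0.876.

ω_n = 3.14 rad/s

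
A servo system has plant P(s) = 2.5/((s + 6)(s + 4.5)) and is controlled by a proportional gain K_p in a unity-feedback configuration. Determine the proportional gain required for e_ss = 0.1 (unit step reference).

K_p = 97.2

The loop is type 0, so e_ss(step) = 1/(1 + K_pos) with K_pos = K_p·P(0).
P(0) = 0.09259. Require 1/(1 + K_p·0.09259) = 0.1, so 1 + 0.09259·K_p = 10.
K_p = (10 − 1)/0.09259 = 97.2.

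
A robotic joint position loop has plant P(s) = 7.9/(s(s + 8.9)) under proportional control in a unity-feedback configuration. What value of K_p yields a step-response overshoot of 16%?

K_p = 9.87

From %OS = 100·exp(−πζ/√(1−ζ²)) = 16%, ζ = −ln(0.16)/√(π²+ln²(0.16)) = 0.5039.
Characteristic equation s² + 8.9s + 7.9K_p = 0 gives ζ = 8.9/(2√(7.9K_p)).
Setting ζ = 0.5039: √(7.9K_p) = 8.9/(2·0.5039) = 8.832, so K_p = 78/7.9 = 9.87.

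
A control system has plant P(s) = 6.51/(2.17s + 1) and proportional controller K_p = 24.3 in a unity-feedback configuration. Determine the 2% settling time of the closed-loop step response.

Closed loop: T(s) = K_p·P/(1+K_p·P) = 158.2/(2.17s + 1 + 158.2), with pole at s = −(1 + 158.2)/2.17 = −73.36.
τ = 1/73.36 = 0.01363 s, so 2% settling time ≈ 4τ = 0.0545 s.

T_s ≈ 0.0545 s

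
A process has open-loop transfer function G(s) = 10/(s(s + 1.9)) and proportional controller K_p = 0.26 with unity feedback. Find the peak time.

T_p = 2.41 s

From 1 + K_pG(s) = 0: s² + 1.9s + 2.6 = 0 ⇒ ω_n = 1.612, ζ = 0.5892.
Damped frequency ω_d = ω_n√(1−ζ²) = 1.303 rad/s, so peak time T_p = π/ω_d = 2.41 s.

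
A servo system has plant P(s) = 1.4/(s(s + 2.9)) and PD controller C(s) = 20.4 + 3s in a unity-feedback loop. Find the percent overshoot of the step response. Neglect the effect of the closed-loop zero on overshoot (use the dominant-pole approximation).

6.13%

Forward path: (20.4 + 3s)·1.4/(s(s+2.9)). The closed-loop characteristic equation is s² + (2.9 + 1.4·3)s + 1.4·20.4 = 0.
That is s² + 7.1s + 28.56 = 0, so ω_n = 5.344 rad/s and ζ = 7.1/(2·5.344) = 0.6643.
%OS = 100·exp(−πζ/√(1−ζ²)) = 6.13%.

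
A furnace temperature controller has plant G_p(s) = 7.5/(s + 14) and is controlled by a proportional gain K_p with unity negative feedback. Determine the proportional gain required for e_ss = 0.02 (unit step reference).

K_p = 91.5

Steady-state error for a unit step on this type-0 loop is 1/(1 + K_p·G_p(0)).
G_p(0) = 0.5357. Require 1/(1 + K_p·0.5357) = 0.02, so 1 + 0.5357·K_p = 50.
K_p = (50 − 1)/0.5357 = 91.5.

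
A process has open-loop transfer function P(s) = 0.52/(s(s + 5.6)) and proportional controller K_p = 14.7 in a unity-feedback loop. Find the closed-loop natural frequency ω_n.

1 + K_p·P(s) = 0 gives s² + 5.6s + 7.644 = 0.
Matching s² + 2ζω_n s + ω_n²: ω_n = √7.644 = 2.765 rad/s and 2ζω_n = 5.6, so ζ = 5.6/(2·2.765) = 1.01.

ω_n = 2.76 rad/s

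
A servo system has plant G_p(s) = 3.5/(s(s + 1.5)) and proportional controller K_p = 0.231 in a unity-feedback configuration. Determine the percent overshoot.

Closed-loop characteristic equation: s² + 1.5s + 0.8085 = 0, so ω_n = 0.8992 rad/s and ζ = 1.5/(2·0.8992) = 0.8341.
%OS = 100·exp(−πζ/√(1−ζ²)) = 100·exp(−π·0.8341/√0.3043) = 0.865%.

0.865%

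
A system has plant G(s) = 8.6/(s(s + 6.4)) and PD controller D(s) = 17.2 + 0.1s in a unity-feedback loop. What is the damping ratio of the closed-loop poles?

Forward path: (17.2 + 0.1s)·8.6/(s(s+6.4)). The closed-loop characteristic equation is s² + (6.4 + 8.6·0.1)s + 8.6·17.2 = 0.
That is s² + 7.26s + 147.9 = 0, so ω_n = 12.16 rad/s and ζ = 7.26/(2·12.16) = 0.2985.

ζ = 0.298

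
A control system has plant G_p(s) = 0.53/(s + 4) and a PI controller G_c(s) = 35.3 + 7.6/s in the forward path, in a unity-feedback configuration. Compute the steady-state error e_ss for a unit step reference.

0

The open loop G_c(s)G_p(s) has a pole at the origin (type 1), so the static position error constant is infinite and e_ss = 1/(1+∞) = 0.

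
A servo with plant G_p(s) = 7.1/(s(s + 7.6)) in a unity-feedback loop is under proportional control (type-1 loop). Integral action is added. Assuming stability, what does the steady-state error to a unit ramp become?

The integrator raises the loop to type 2, so K_v → ∞ and e_ss to a ramp is zero.

0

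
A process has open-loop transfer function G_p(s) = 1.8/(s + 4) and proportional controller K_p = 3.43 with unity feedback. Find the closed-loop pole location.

Closed-loop transfer function: T(s) = K_p·G_p(s)/(1 + K_p·G_p(s)) = 6.174/(s + 4 + 6.174) = 6.174/(s + 10.17).
The closed-loop pole is at s = −10.17.

s = -10.17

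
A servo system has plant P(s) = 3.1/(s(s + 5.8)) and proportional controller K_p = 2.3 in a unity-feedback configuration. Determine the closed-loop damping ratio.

The closed-loop denominator is s(s+5.8) + 2.3·3.1 = s² + 5.8s + 7.13.
Matching s² + 2ζω_n s + ω_n²: ω_n = √7.13 = 2.67 rad/s and 2ζω_n = 5.8, so ζ = 5.8/(2·2.67) = 1.09.

ζ = 1.09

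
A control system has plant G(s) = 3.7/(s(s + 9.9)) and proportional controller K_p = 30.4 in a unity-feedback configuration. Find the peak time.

T_p = 0.335 s

The closed-loop denominator s² + 9.9s + 112.5 gives ω_n = √112.5 = 10.61 and ζ = 9.9/(2ω_n) = 0.4667.
Damped frequency ω_d = ω_n√(1−ζ²) = 9.38 rad/s, so peak time T_p = π/ω_d = 0.335 s.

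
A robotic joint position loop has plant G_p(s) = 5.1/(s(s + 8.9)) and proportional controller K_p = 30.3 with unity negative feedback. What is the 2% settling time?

The closed-loop denominator s² + 8.9s + 154.5 gives ω_n = √154.5 = 12.43 and ζ = 8.9/(2ω_n) = 0.358.
2% settling time T_s ≈ 4/(ζω_n) = 4/4.45 = 0.899 s.

T_s ≈ 0.899 s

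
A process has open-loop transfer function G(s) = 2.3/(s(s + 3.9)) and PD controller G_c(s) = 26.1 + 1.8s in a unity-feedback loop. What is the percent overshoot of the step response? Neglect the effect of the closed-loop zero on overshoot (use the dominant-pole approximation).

14.9%

Forward path: (26.1 + 1.8s)·2.3/(s(s+3.9)). The closed-loop characteristic equation is s² + (3.9 + 2.3·1.8)s + 2.3·26.1 = 0.
That is s² + 8.04s + 60.03 = 0, so ω_n = 7.748 rad/s and ζ = 8.04/(2·7.748) = 0.5189.
%OS = 100·exp(−πζ/√(1−ζ²)) = 14.9%.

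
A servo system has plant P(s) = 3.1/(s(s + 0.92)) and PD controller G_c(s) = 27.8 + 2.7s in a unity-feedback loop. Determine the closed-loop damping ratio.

Forward path: (27.8 + 2.7s)·3.1/(s(s+0.92)). The closed-loop characteristic equation is s² + (0.92 + 3.1·2.7)s + 3.1·27.8 = 0.
That is s² + 9.29s + 86.18 = 0, so ω_n = 9.283 rad/s and ζ = 9.29/(2·9.283) = 0.5004.

ζ = 0.5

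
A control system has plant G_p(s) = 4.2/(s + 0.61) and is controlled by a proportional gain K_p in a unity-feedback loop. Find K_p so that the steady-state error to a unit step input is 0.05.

K_p = 2.76

Steady-state error for a unit step on this type-0 loop is 1/(1 + K_p·G_p(0)).
G_p(0) = 6.885. Require 1/(1 + K_p·6.885) = 0.05, so 1 + 6.885·K_p = 20.
K_p = (20 − 1)/6.885 = 2.76.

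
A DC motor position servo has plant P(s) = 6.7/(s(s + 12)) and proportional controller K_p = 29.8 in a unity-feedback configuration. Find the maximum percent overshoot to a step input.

22.9%

The closed-loop denominator s² + 12s + 199.7 gives ω_n = √199.7 = 14.13 and ζ = 12/(2ω_n) = 0.4246.
%OS = 100·exp(−πζ/√(1−ζ²)) = 100·exp(−π·0.4246/√0.8197) = 22.9%.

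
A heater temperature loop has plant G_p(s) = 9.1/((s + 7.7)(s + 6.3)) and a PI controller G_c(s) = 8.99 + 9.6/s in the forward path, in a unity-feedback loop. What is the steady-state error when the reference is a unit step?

The open loop G_c(s)G_p(s) has a pole at the origin (type 1), so the static position error constant is infinite and e_ss = 1/(1+∞) = 0.

0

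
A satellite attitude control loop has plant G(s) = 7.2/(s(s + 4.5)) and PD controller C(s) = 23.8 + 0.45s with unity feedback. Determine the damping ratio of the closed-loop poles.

Forward path: (23.8 + 0.45s)·7.2/(s(s+4.5)). The closed-loop characteristic equation is s² + (4.5 + 7.2·0.45)s + 7.2·23.8 = 0.
That is s² + 7.74s + 171.4 = 0, so ω_n = 13.09 rad/s and ζ = 7.74/(2·13.09) = 0.2956.

ζ = 0.296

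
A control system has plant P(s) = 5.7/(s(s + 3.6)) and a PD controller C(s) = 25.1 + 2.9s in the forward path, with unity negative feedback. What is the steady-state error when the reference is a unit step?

The open loop C(s)P(s) has a pole at the origin (type 1), so the static position error constant is infinite and e_ss = 1/(1+∞) = 0.

0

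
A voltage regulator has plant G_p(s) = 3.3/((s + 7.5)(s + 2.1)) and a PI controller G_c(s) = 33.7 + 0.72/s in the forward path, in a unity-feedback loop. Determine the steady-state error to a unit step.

The open loop G_c(s)G_p(s) has a pole at the origin (type 1), so the static position error constant is infinite and e_ss = 1/(1+∞) = 0.

0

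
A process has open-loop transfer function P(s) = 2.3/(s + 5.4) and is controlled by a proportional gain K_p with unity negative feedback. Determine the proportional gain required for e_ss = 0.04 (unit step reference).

K_p = 56.3

Steady-state error for a unit step on this type-0 loop is 1/(1 + K_p·P(0)).
P(0) = 0.4259. Require 1/(1 + K_p·0.4259) = 0.04, so 1 + 0.4259·K_p = 25.
K_p = (25 − 1)/0.4259 = 56.3.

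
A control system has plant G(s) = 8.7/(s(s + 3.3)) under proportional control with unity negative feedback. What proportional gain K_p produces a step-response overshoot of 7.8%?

K_p = 0.788

From %OS = 100·exp(−πζ/√(1−ζ²)) = 7.8%, ζ = −ln(0.078)/√(π²+ln²(0.078)) = 0.6304.
Characteristic equation s² + 3.3s + 8.7K_p = 0 gives ζ = 3.3/(2√(8.7K_p)).
Setting ζ = 0.6304: √(8.7K_p) = 3.3/(2·0.6304) = 2.618, so K_p = 6.851/8.7 = 0.788.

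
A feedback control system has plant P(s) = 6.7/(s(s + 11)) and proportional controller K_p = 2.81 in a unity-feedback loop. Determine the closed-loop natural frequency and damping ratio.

ω_n = 4.34 rad/s, ζ = 1.27

The closed-loop denominator is s(s+11) + 2.81·6.7 = s² + 11s + 18.83.
So ω_n² = 18.83 ⇒ ω_n = 4.339 rad/s, and ζ = 11/(2ω_n) = 1.27.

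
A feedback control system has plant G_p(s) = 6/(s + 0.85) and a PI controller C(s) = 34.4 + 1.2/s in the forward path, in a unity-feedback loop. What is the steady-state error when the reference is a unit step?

The open loop C(s)G_p(s) has a pole at the origin (type 1), so the static position error constant is infinite and e_ss = 1/(1+∞) = 0.

0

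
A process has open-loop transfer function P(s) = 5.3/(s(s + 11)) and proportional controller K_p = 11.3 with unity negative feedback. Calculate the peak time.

From 1 + K_pP(s) = 0: s² + 11s + 59.89 = 0 ⇒ ω_n = 7.739, ζ = 0.7107.
Damped frequency ω_d = ω_n√(1−ζ²) = 5.444 rad/s, so peak time T_p = π/ω_d = 0.577 s.

T_p = 0.577 s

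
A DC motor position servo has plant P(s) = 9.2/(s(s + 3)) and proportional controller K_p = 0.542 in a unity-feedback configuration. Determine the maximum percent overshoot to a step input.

5.79%

The closed-loop denominator s² + 3s + 4.986 gives ω_n = √4.986 = 2.233 and ζ = 3/(2ω_n) = 0.6717.
%OS = 100·exp(−πζ/√(1−ζ²)) = 100·exp(−π·0.6717/√0.5488) = 5.79%.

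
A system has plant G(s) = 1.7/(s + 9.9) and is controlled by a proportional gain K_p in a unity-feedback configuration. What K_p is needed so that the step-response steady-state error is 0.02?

The loop is type 0, so e_ss(step) = 1/(1 + K_pos) with K_pos = K_p·G(0).
G(0) = 0.1717. Require 1/(1 + K_p·0.1717) = 0.02, so 1 + 0.1717·K_p = 50.
K_p = (50 − 1)/0.1717 = 285.

K_p = 285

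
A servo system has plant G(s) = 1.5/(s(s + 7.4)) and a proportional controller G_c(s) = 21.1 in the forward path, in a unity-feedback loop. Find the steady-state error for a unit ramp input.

0.234

The loop has one pole at the origin (type 1). Velocity error constant K_v = lim_{s→0} s·G_c(s)G(s) = 21.1·1.5/7.4 = 4.277.
Steady-state error to a unit ramp: e_ss = 1/K_v = 0.234.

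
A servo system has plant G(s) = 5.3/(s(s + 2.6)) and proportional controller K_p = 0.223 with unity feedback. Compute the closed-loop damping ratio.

1 + K_p·G(s) = 0 gives s² + 2.6s + 1.182 = 0.
Matching s² + 2ζω_n s + ω_n²: ω_n = √1.182 = 1.087 rad/s and 2ζω_n = 2.6, so ζ = 2.6/(2·1.087) = 1.2.

ζ = 1.2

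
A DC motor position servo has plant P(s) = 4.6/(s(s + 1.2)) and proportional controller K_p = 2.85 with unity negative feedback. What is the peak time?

The closed-loop denominator s² + 1.2s + 13.11 gives ω_n = √13.11 = 3.621 and ζ = 1.2/(2ω_n) = 0.1657.
Damped frequency ω_d = ω_n√(1−ζ²) = 3.571 rad/s, so peak time T_p = π/ω_d = 0.88 s.

T_p = 0.88 s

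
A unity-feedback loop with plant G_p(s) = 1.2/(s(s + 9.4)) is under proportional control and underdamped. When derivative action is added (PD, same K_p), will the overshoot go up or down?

The derivative term adds K·K_d to the s-coefficient of the characteristic equation, raising 2ζω_n while ω_n is unchanged; ζ increases, so overshoot decreases.

decrease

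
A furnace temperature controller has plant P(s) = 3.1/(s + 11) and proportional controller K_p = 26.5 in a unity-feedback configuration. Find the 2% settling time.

Closed-loop transfer function: T(s) = K_p·P(s)/(1 + K_p·P(s)) = 82.15/(s + 11 + 82.15) = 82.15/(s + 93.15).
Time constant τ = 1/93.15 = 0.01074 s, so the 2% settling time is about 4τ = 0.0429 s.

T_s ≈ 0.0429 s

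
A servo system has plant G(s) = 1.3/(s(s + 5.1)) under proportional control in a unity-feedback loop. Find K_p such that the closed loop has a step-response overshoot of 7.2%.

K_p = 12.1

From %OS = 100·exp(−πζ/√(1−ζ²)) = 7.2%, ζ = −ln(0.072)/√(π²+ln²(0.072)) = 0.6421.
Characteristic equation s² + 5.1s + 1.3K_p = 0 gives ζ = 5.1/(2√(1.3K_p)).
Setting ζ = 0.6421: √(1.3K_p) = 5.1/(2·0.6421) = 3.972, so K_p = 15.77/1.3 = 12.1.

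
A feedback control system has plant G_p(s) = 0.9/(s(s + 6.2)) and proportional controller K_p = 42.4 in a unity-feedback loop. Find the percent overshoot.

The closed-loop denominator s² + 6.2s + 38.16 gives ω_n = √38.16 = 6.177 and ζ = 6.2/(2ω_n) = 0.5018.
%OS = 100·exp(−πζ/√(1−ζ²)) = 100·exp(−π·0.5018/√0.7482) = 16.2%.

16.2%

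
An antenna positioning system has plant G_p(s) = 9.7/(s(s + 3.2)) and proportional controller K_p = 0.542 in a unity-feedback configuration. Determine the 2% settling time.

From 1 + K_pG_p(s) = 0: s² + 3.2s + 5.257 = 0 ⇒ ω_n = 2.293, ζ = 0.6978.
2% settling time T_s ≈ 4/(ζω_n) = 4/1.6 = 2.5 s.

T_s ≈ 2.5 s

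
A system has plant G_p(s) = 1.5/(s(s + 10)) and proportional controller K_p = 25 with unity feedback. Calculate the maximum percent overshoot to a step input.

The closed-loop denominator s² + 10s + 37.5 gives ω_n = √37.5 = 6.124 and ζ = 10/(2ω_n) = 0.8165.
%OS = 100·exp(−πζ/√(1−ζ²)) = 100·exp(−π·0.8165/√0.3333) = 1.18%.

1.18%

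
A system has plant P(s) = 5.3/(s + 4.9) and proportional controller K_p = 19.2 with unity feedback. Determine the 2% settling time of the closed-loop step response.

T_s ≈ 0.0375 s

Closed-loop transfer function: T(s) = K_p·P(s)/(1 + K_p·P(s)) = 101.8/(s + 4.9 + 101.8) = 101.8/(s + 106.7).
Time constant τ = 1/106.7 = 0.009376 s, so the 2% settling time is about 4τ = 0.0375 s.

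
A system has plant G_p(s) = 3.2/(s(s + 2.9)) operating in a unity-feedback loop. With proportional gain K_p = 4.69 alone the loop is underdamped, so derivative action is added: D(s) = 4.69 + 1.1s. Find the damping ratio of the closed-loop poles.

Forward path: (4.69 + 1.1s)·3.2/(s(s+2.9)). The closed-loop characteristic equation is s² + (2.9 + 3.2·1.1)s + 3.2·4.69 = 0.
That is s² + 6.42s + 15.01 = 0, so ω_n = 3.874 rad/s and ζ = 6.42/(2·3.874) = 0.8286.

ζ = 0.829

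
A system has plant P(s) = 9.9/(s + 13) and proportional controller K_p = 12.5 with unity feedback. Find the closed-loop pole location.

Closed-loop transfer function: T(s) = K_p·P(s)/(1 + K_p·P(s)) = 123.8/(s + 13 + 123.8) = 123.8/(s + 136.8).
The closed-loop pole is at s = −136.8.

s = -136.8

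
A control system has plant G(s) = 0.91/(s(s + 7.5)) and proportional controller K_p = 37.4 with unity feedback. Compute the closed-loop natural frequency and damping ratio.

ω_n = 5.83 rad/s, ζ = 0.643

With unity feedback the closed-loop characteristic equation is s² + 7.5s + 37.4·0.91 = s² + 7.5s + 34.03 = 0.
Matching s² + 2ζω_n s + ω_n²: ω_n = √34.03 = 5.834 rad/s and 2ζω_n = 7.5, so ζ = 7.5/(2·5.834) = 0.643.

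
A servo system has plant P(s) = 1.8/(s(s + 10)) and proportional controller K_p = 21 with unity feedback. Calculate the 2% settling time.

From 1 + K_pP(s) = 0: s² + 10s + 37.8 = 0 ⇒ ω_n = 6.148, ζ = 0.8133.
2% settling time T_s ≈ 4/(ζω_n) = 4/5 = 0.8 s.

T_s ≈ 0.8 s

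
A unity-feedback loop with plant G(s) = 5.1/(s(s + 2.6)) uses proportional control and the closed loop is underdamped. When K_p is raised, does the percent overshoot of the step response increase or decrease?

increase

Characteristic equation s² + 2.6s + K_p·5.1 = 0: raising K_p raises ω_n while 2ζω_n = 2.6 is fixed, so ζ falls and overshoot grows.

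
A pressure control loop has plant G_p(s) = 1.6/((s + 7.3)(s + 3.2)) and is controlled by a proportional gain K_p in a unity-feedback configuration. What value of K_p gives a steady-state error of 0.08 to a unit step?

K_p = 168

Steady-state error for a unit step on this type-0 loop is 1/(1 + K_p·G_p(0)).
G_p(0) = 0.06849. Require 1/(1 + K_p·0.06849) = 0.08, so 1 + 0.06849·K_p = 12.5.
K_p = (12.5 − 1)/0.06849 = 168.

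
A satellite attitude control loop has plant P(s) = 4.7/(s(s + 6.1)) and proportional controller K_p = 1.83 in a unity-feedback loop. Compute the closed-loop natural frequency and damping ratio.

ω_n = 2.93 rad/s, ζ = 1.04

1 + K_p·P(s) = 0 gives s² + 6.1s + 8.601 = 0.
Matching s² + 2ζω_n s + ω_n²: ω_n = √8.601 = 2.933 rad/s and 2ζω_n = 6.1, so ζ = 6.1/(2·2.933) = 1.04.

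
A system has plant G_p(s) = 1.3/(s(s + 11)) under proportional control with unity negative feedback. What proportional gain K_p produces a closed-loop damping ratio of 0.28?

Closed-loop characteristic equation: s² + 11s + K_p·1.3 = 0.
So ω_n = √(1.3K_p) and 2ζω_n = 11, giving ζ = 11/(2√(1.3K_p)).
Setting ζ = 0.28: √(1.3K_p) = 11/(2·0.28) = 19.64, so K_p = 385.8/1.3 = 297.

K_p = 297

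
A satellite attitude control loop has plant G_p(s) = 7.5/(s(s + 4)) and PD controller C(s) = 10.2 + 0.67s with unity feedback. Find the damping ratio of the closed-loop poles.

ζ = 0.516

Forward path: (10.2 + 0.67s)·7.5/(s(s+4)). The closed-loop characteristic equation is s² + (4 + 7.5·0.67)s + 7.5·10.2 = 0.
That is s² + 9.025s + 76.5 = 0, so ω_n = 8.746 rad/s and ζ = 9.025/(2·8.746) = 0.5159.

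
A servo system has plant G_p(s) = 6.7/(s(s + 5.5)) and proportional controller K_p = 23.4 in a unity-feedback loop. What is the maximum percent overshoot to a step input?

49.3%

The closed-loop denominator s² + 5.5s + 156.8 gives ω_n = √156.8 = 12.52 and ζ = 5.5/(2ω_n) = 0.2196.
%OS = 100·exp(−πζ/√(1−ζ²)) = 100·exp(−π·0.2196/√0.9518) = 49.3%.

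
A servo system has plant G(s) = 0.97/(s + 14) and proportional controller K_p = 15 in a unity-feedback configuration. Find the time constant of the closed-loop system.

Closed-loop transfer function: T(s) = K_p·G(s)/(1 + K_p·G(s)) = 14.55/(s + 14 + 14.55) = 14.55/(s + 28.55).
Time constant τ = 1/28.55 = 0.035 s.

τ = 0.035 s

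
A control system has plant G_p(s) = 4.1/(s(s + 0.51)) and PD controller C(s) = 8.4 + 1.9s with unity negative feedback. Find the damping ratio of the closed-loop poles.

ζ = 0.707

Forward path: (8.4 + 1.9s)·4.1/(s(s+0.51)). The closed-loop characteristic equation is s² + (0.51 + 4.1·1.9)s + 4.1·8.4 = 0.
That is s² + 8.3s + 34.44 = 0, so ω_n = 5.869 rad/s and ζ = 8.3/(2·5.869) = 0.7072.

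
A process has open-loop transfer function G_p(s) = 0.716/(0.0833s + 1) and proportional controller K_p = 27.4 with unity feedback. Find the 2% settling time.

Closed loop: T(s) = K_p·G_p/(1+K_p·G_p) = 19.62/(0.0833s + 1 + 19.62), with pole at s = −(1 + 19.62)/0.0833 = −247.5.
τ = 1/247.5 = 0.00404 s, so 2% settling time ≈ 4τ = 0.0162 s.

T_s ≈ 0.0162 s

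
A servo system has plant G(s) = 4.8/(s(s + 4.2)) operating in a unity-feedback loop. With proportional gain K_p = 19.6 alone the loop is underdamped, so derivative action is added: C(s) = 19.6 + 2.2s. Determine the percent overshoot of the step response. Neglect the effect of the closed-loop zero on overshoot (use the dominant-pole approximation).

Forward path: (19.6 + 2.2s)·4.8/(s(s+4.2)). The closed-loop characteristic equation is s² + (4.2 + 4.8·2.2)s + 4.8·19.6 = 0.
That is s² + 14.76s + 94.08 = 0, so ω_n = 9.699 rad/s and ζ = 14.76/(2·9.699) = 0.7609.
%OS = 100·exp(−πζ/√(1−ζ²)) = 2.51%.

2.51%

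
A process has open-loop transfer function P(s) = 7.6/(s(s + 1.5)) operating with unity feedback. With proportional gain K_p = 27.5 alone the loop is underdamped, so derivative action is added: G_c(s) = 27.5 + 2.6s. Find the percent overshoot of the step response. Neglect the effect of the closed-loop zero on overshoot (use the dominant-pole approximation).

Forward path: (27.5 + 2.6s)·7.6/(s(s+1.5)). The closed-loop characteristic equation is s² + (1.5 + 7.6·2.6)s + 7.6·27.5 = 0.
That is s² + 21.26s + 209 = 0, so ω_n = 14.46 rad/s and ζ = 21.26/(2·14.46) = 0.7353.
%OS = 100·exp(−πζ/√(1−ζ²)) = 3.31%.

3.31%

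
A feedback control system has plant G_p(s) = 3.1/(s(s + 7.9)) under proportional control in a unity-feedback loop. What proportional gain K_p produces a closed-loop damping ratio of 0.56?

K_p = 16

Closed-loop characteristic equation: s² + 7.9s + K_p·3.1 = 0.
So ω_n = √(3.1K_p) and 2ζω_n = 7.9, giving ζ = 7.9/(2√(3.1K_p)).
Setting ζ = 0.56: √(3.1K_p) = 7.9/(2·0.56) = 7.054, so K_p = 49.75/3.1 = 16.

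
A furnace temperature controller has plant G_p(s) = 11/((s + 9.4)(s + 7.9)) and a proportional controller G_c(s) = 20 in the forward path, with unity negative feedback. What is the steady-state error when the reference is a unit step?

0.252

The loop is type 0. Static position error constant K_pos = G_c(0)·G_p(0) = 20·0.1481 = 2.963.
Steady-state error to a unit step: e_ss = 1/(1+K_pos) = 1/3.963 = 0.252.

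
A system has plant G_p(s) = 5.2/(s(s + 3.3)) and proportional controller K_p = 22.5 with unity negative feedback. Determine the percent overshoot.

Closed-loop characteristic equation: s² + 3.3s + 117 = 0, so ω_n = 10.82 rad/s and ζ = 3.3/(2·10.82) = 0.1525.
%OS = 100·exp(−πζ/√(1−ζ²)) = 100·exp(−π·0.1525/√0.9767) = 61.6%.

61.6%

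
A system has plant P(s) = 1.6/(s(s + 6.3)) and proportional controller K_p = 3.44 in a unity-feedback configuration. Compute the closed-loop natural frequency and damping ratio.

ω_n = 2.35 rad/s, ζ = 1.34

With unity feedback the closed-loop characteristic equation is s² + 6.3s + 3.44·1.6 = s² + 6.3s + 5.504 = 0.
So ω_n² = 5.504 ⇒ ω_n = 2.346 rad/s, and ζ = 6.3/(2ω_n) = 1.34.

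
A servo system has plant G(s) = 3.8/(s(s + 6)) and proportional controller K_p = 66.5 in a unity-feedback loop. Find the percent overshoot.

From 1 + K_pG(s) = 0: s² + 6s + 252.7 = 0 ⇒ ω_n = 15.9, ζ = 0.1887.
%OS = 100·exp(−πζ/√(1−ζ²)) = 100·exp(−π·0.1887/√0.9644) = 54.7%.

54.7%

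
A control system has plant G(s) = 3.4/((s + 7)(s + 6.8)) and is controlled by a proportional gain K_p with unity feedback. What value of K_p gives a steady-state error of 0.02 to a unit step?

The loop is type 0, so e_ss(step) = 1/(1 + K_pos) with K_pos = K_p·G(0).
G(0) = 0.07143. Require 1/(1 + K_p·0.07143) = 0.02, so 1 + 0.07143·K_p = 50.
K_p = (50 − 1)/0.07143 = 686.

K_p = 686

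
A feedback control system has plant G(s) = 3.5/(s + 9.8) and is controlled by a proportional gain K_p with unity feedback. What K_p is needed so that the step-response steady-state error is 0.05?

K_p = 53.2

Steady-state error for a unit step on this type-0 loop is 1/(1 + K_p·G(0)).
G(0) = 0.3571. Require 1/(1 + K_p·0.3571) = 0.05, so 1 + 0.3571·K_p = 20.
K_p = (20 − 1)/0.3571 = 53.2.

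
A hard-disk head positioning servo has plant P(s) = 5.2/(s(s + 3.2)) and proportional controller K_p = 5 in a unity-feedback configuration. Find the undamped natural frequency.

With unity feedback the closed-loop characteristic equation is s² + 3.2s + 5·5.2 = s² + 3.2s + 26 = 0.
So ω_n² = 26 ⇒ ω_n = 5.099 rad/s, and ζ = 3.2/(2ω_n) = 0.314.

ω_n = 5.1 rad/s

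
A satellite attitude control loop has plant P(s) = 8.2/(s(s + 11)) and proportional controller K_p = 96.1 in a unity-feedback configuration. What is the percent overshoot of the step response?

Closed-loop characteristic equation: s² + 11s + 788 = 0, so ω_n = 28.07 rad/s and ζ = 11/(2·28.07) = 0.1959.
%OS = 100·exp(−πζ/√(1−ζ²)) = 100·exp(−π·0.1959/√0.9616) = 53.4%.

53.4%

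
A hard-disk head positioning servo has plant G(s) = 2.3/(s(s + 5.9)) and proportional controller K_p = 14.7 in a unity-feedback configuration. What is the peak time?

From 1 + K_pG(s) = 0: s² + 5.9s + 33.81 = 0 ⇒ ω_n = 5.815, ζ = 0.5073.
Damped frequency ω_d = ω_n√(1−ζ²) = 5.011 rad/s, so peak time T_p = π/ω_d = 0.627 s.

T_p = 0.627 s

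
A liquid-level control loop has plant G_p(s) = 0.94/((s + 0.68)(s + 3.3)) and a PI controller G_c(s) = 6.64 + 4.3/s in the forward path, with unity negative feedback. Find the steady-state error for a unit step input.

The open loop G_c(s)G_p(s) has a pole at the origin (type 1), so the static position error constant is infinite and e_ss = 1/(1+∞) = 0.

0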